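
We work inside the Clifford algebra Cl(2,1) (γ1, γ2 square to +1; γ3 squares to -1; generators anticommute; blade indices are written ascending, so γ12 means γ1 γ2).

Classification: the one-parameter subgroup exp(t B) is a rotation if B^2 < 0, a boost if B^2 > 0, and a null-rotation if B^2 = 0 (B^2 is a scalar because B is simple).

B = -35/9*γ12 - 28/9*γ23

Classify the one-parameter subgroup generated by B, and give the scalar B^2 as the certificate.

B^2 term by term: the squares give (-35/9)^2*(γ12)^2 + (-28/9)^2*(γ23)^2 = 1225/81*(-1) + 784/81*(+1) = -49/9 (each basis 2-blade squares to minus the product of its generators' squares); cross terms between blades sharing an index anticommute and cancel. So B^2 = -49/9.
Answer: rotation, certificate B^2 = -49/9. Why this suffices: the scalar -49/9 survives any versor conjugation, so its sign alone determines the class however B is presented.


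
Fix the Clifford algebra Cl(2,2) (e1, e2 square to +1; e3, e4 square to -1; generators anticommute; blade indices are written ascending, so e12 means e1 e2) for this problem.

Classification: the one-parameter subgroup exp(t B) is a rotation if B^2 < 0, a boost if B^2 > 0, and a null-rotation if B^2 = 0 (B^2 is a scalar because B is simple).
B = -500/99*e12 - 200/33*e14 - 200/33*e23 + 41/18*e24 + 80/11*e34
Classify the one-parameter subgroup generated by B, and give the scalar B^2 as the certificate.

B^2 term by term: the squares give (-500/99)^2*(e12)^2 + (-200/33)^2*(e14)^2 + (-200/33)^2*(e23)^2 + (41/18)^2*(e24)^2 + (80/11)^2*(e34)^2 = 250000/9801*(-1) + 40000/1089*(+1) + 40000/1089*(+1) + 1681/324*(+1) + 6400/121*(-1) = 1/4 (each basis 2-blade squares to minus the product of its generators' squares); cross terms between blades sharing an index anticommute and cancel; the commuting (index-disjoint) pairs give grade-4 terms 2*c*c'*(blade product), which cancel blade by blade — e1234: -80000/1089 + 80000/1089 = 0 — confirming B is simple. So B^2 = 1/4.
Answer: boost, certificate B^2 = 1/4. Because 1/4 is invariant under every versor sandwich, the classification follows from its sign alone.


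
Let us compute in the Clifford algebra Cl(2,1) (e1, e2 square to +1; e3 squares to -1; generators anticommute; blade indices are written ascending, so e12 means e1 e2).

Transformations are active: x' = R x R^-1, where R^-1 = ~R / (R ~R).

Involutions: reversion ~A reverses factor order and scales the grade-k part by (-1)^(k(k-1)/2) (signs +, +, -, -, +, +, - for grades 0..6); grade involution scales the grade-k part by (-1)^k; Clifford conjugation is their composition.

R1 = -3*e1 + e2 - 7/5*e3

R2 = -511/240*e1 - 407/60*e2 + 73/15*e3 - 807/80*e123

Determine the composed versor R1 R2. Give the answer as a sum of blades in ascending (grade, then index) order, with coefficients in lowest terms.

Distribute over the terms of R1 (each basis-blade product reordered to ascending indices, repeated generators contracted through their squares):
(-3*e1) R2 = 511/80 + 407/20*e12 - 73/5*e13 + 2421/80*e23
(e2) R2 = -407/60 + 511/240*e12 + 807/80*e13 + 73/15*e23
(-7/5*e3) R2 = 511/75 - 5649/400*e12 - 3577/1200*e13 - 2849/300*e23
Summing the partial products and collecting blades:
Answer: 2567/400 + 2507/300*e12 - 562/75*e13 + 10253/400*e23


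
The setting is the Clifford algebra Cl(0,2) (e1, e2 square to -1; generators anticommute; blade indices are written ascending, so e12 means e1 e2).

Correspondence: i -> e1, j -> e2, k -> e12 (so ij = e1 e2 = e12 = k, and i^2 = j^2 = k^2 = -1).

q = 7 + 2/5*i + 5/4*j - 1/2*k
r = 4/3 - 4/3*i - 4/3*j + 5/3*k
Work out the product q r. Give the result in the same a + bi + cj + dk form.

In blades: q = 7 + 2/5*e1 + 5/4*e2 - 1/2*e12, r = 4/3 - 4/3*e1 - 4/3*e2 + 5/3*e12.
Distribute q over r term by term (generator squares from the signature, products reordered to ascending indices): (7)*r = 28/3 - 28/3*e1 - 28/3*e2 + 35/3*e12; (2/5*e1)*r = 8/15 + 8/15*e1 - 2/3*e2 - 8/15*e12; (5/4*e2)*r = 5/3 + 25/12*e1 + 5/3*e2 + 5/3*e12; (-1/2*e12)*r = 5/6 - 2/3*e1 + 2/3*e2 - 2/3*e12.
Sum: 371/30 - 443/60*e1 - 23/3*e2 + 182/15*e12; translating back through the correspondence:
Answer: 371/30 - 443/60*i - 23/3*j + 182/15*k


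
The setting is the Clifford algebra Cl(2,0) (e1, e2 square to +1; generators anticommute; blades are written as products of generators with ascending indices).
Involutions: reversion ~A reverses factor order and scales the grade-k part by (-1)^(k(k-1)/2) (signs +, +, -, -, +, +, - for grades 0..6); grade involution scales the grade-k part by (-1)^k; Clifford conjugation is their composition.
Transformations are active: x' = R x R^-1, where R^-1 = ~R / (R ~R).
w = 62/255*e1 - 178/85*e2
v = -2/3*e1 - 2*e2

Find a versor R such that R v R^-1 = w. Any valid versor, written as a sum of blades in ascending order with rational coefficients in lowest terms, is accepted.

Key observation: q(v) = q(w) = 40/9 (sandwiches preserve the norm), so R = v + w = -36/85*e1 - 348/85*e2 works whenever it is invertible — the component of v along it is kept and (v - w)/2 reverses, sending v to w.
Answer: -36/85*e1 - 348/85*e2


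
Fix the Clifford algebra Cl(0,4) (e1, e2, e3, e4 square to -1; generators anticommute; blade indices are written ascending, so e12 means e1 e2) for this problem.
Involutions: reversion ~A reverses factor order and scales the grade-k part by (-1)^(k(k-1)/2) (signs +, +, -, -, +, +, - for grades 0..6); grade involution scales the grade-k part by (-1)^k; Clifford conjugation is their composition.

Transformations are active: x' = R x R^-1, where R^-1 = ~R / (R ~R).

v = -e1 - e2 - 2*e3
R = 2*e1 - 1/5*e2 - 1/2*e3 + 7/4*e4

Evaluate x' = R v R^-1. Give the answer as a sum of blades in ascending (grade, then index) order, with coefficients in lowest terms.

~R = 2*e1 - 1/5*e2 - 1/2*e3 + 7/4*e4, and R ~R = -2941/400, so R^-1 = ~R / (-2941/400).
R v = 4/5 - 11/5*e12 - 9/2*e13 + 7/4*e14 - 1/10*e23 + 7/4*e24 + 7/2*e34
Answer: 1661/2941*e1 + 3069/2941*e2 + 6202/2941*e3 - 1120/2941*e4


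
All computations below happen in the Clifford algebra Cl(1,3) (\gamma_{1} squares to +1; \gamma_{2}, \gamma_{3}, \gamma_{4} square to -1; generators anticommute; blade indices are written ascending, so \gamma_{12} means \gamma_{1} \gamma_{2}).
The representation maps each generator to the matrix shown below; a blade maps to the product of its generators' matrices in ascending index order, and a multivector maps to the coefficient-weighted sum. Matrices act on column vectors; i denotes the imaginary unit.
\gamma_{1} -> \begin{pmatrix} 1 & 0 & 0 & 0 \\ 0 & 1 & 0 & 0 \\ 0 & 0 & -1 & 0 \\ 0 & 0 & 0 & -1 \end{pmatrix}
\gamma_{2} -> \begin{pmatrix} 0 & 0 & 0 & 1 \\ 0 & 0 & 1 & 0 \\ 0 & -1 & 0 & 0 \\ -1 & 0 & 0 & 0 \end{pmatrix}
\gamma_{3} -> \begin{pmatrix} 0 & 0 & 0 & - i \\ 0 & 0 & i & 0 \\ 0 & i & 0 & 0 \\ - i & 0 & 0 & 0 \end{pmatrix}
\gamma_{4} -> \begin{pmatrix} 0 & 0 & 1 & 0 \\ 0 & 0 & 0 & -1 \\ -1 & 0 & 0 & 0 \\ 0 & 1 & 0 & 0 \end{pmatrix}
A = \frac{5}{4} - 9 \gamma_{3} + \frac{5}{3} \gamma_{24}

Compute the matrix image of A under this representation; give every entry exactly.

Bivector images (products of the table entries): rho(\gamma_{24}) = rho(\gamma_{2})rho(\gamma_{4}) = \begin{pmatrix} 0 & 1 & 0 & 0 \\ -1 & 0 & 0 & 0 \\ 0 & 0 & 0 & 1 \\ 0 & 0 & -1 & 0 \end{pmatrix}.
M = (\frac{5}{4})*1 + (-9)*rho(\gamma_{3}) + (\frac{5}{3})*rho(\gamma_{24}), summed entrywise (1 is the identity matrix):
Answer: \begin{pmatrix} \frac{5}{4} & \frac{5}{3} & 0 & 9 i \\ - \frac{5}{3} & \frac{5}{4} & - 9 i & 0 \\ 0 & - 9 i & \frac{5}{4} & \frac{5}{3} \\ 9 i & 0 & - \frac{5}{3} & \frac{5}{4} \end{pmatrix}


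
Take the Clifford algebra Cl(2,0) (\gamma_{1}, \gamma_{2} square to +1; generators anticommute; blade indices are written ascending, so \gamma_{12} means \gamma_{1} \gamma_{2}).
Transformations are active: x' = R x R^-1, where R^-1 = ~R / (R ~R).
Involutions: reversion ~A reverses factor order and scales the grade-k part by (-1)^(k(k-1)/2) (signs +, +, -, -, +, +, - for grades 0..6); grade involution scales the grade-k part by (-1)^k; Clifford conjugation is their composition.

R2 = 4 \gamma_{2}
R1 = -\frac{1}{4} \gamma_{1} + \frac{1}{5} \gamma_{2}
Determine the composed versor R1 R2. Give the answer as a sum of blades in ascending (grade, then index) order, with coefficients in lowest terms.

Distribute over the terms of R2 (each basis-blade product reordered to ascending indices, repeated generators contracted through their squares):
R1 (4 \gamma_{2}) = \frac{4}{5} - \gamma_{12}
Answer: \frac{4}{5} - \gamma_{12}


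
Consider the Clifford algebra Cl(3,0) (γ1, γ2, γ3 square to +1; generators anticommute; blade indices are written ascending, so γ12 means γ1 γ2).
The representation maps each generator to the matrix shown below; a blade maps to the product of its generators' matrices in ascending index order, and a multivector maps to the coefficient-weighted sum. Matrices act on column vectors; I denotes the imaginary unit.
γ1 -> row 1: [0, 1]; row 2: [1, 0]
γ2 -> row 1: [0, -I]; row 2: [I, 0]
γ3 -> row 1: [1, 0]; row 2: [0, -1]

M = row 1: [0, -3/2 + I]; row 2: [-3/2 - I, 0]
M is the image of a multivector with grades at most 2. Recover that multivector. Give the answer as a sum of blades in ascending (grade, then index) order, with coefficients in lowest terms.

Method: 1, rho(γ1), rho(γ2), rho(γ3) form a trace-orthogonal basis of the 2x2 complex matrices (tr(X Y) = 2 if X = Y, else 0), so M = m0*1 + m1*rho(γ1) + m2*rho(γ2) + m3*rho(γ3) with m0 = tr(M)/2 = 0, m1 = tr(M rho(γ1))/2 = -3/2, m2 = tr(M rho(γ2))/2 = -1, m3 = tr(M rho(γ3))/2 = 0.
Multiplying table entries, the bivector images are rho(γ12) = I*rho(γ3), rho(γ13) = -I*rho(γ2), rho(γ23) = I*rho(γ1); with real blade coefficients the real parts of m0..m3 are the coefficients of 1, γ1, γ2, γ3 and the imaginary parts give the bivectors (γ23: Im m1, γ13: -Im m2, γ12: Im m3).
Answer: -3/2*γ1 - γ2


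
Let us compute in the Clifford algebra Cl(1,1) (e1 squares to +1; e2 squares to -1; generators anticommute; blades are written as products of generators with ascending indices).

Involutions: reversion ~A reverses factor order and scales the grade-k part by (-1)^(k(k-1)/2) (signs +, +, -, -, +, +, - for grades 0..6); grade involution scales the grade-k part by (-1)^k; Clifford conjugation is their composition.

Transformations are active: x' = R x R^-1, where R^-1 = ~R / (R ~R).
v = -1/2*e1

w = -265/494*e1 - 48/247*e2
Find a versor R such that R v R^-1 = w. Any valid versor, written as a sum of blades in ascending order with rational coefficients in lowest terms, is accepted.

Since q(v) = q(w) = 1/4, the sum R = v + w = -256/247*e1 - 48/247*e2 does the job whenever invertible.
Answer: -256/247*e1 - 48/247*e2


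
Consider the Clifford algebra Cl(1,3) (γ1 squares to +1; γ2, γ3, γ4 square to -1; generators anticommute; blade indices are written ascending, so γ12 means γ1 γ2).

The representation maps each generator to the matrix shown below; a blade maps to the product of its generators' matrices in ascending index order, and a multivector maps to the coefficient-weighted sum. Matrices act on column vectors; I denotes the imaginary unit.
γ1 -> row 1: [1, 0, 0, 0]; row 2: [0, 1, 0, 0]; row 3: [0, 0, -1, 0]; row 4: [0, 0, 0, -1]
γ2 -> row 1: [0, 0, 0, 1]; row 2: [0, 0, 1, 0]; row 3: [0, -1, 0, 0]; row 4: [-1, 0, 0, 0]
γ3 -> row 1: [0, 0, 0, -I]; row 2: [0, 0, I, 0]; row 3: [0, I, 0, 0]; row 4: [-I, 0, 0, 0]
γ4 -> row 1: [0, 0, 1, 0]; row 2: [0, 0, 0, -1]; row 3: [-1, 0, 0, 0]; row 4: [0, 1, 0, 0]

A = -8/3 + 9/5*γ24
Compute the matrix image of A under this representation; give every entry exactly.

Bivector images (products of the table entries): rho(γ24) = rho(γ2)rho(γ4) = row 1: [0, 1, 0, 0]; row 2: [-1, 0, 0, 0]; row 3: [0, 0, 0, 1]; row 4: [0, 0, -1, 0].
M = (-8/3)*1 + (9/5)*rho(γ24), summed entrywise (1 is the identity matrix):
Answer: row 1: [-8/3, 9/5, 0, 0]; row 2: [-9/5, -8/3, 0, 0]; row 3: [0, 0, -8/3, 9/5]; row 4: [0, 0, -9/5, -8/3]


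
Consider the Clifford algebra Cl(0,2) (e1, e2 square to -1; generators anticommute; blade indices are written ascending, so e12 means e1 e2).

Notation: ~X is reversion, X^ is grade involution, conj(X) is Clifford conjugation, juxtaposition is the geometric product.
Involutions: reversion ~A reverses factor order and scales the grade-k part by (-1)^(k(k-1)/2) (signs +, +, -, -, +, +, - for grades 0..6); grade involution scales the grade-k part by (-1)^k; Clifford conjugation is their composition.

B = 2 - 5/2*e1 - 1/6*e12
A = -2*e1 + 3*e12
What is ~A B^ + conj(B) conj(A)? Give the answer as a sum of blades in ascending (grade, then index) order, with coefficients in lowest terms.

first term: 9/2 - 4*e1 - 47/6*e2 - 6*e12
second term: -9/2 + 4*e1 + 47/6*e2 - 6*e12
Answer: -12*e12


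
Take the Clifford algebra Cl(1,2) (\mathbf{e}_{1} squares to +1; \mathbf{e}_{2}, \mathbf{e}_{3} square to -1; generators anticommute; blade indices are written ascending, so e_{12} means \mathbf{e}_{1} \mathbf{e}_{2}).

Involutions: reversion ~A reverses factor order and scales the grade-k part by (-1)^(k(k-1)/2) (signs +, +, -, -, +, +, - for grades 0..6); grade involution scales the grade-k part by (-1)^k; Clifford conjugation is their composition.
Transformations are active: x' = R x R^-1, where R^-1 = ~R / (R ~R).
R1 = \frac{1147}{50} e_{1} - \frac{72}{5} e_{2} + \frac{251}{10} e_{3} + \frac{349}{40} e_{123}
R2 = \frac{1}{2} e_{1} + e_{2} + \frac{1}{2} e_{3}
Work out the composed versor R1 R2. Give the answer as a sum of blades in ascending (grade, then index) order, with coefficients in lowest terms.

Distribute over the terms of R2 (each basis-blade product reordered to ascending indices, repeated generators contracted through their squares):
R1 (\frac{1}{2} e_{1}) = \frac{1147}{100} + \frac{36}{5} e_{12} - \frac{251}{20} e_{13} + \frac{349}{80} e_{23}
R1 (e_{2}) = \frac{72}{5} + \frac{1147}{50} e_{12} + \frac{349}{40} e_{13} - \frac{251}{10} e_{23}
R1 (\frac{1}{2} e_{3}) = -\frac{251}{20} - \frac{349}{80} e_{12} + \frac{1147}{100} e_{13} - \frac{36}{5} e_{23}
Summing the partial products and collecting blades:
Answer: \frac{333}{25} + \frac{10311}{400} e_{12} + \frac{1529}{200} e_{13} - \frac{447}{16} e_{23}


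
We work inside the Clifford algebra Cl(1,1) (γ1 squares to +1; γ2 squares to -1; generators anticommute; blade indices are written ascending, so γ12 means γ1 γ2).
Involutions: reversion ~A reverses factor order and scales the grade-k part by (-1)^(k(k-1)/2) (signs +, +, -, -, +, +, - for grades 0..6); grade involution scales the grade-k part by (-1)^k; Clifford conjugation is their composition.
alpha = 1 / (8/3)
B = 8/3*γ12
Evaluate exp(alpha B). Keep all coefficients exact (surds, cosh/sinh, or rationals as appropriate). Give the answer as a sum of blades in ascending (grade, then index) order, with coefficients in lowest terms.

B^2 = (8/3)^2*(γ12)^2 = 64/9*(+1) = 64/9 (a basis 2-blade squares to minus the product of its generators' squares).
B^2 = 64/9 — a positive square means the series sums to a boost: l = 8/3, alpha*l = 1, so exp(alpha B) = cosh(1) + (sinh(1)/(8/3))*B = cosh(1) + (3*sinh(1)/8)*B.
Answer: cosh(1) + sinh(1)*γ12


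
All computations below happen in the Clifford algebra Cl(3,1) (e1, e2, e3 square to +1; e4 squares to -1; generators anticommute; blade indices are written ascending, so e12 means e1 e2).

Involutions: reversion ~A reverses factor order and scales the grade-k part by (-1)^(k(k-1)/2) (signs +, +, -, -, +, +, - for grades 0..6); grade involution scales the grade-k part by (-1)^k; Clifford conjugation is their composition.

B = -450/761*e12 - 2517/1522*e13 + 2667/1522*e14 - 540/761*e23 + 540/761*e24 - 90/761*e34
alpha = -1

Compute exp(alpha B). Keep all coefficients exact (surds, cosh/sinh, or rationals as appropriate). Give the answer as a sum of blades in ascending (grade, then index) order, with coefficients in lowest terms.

B^2 term by term: the squares give (-450/761)^2*(e12)^2 + (-2517/1522)^2*(e13)^2 + (2667/1522)^2*(e14)^2 + (-540/761)^2*(e23)^2 + (540/761)^2*(e24)^2 + (-90/761)^2*(e34)^2 = 202500/579121*(-1) + 6335289/2316484*(-1) + 7112889/2316484*(+1) + 291600/579121*(-1) + 291600/579121*(+1) + 8100/579121*(+1) = 0 (each basis 2-blade squares to minus the product of its generators' squares); cross terms between blades sharing an index anticommute and cancel; the commuting (index-disjoint) pairs give grade-4 terms 2*c*c'*(blade product), which cancel blade by blade — e1234: 81000/579121 + 1359180/579121 - 1440180/579121 = 0 — confirming B is simple. So B^2 = 0.
B^2 = 0, so the series truncates immediately: exp(alpha B) = 1 + alpha B (parabolic case).
Answer: 1 + 450/761*e12 + 2517/1522*e13 - 2667/1522*e14 + 540/761*e23 - 540/761*e24 + 90/761*e34


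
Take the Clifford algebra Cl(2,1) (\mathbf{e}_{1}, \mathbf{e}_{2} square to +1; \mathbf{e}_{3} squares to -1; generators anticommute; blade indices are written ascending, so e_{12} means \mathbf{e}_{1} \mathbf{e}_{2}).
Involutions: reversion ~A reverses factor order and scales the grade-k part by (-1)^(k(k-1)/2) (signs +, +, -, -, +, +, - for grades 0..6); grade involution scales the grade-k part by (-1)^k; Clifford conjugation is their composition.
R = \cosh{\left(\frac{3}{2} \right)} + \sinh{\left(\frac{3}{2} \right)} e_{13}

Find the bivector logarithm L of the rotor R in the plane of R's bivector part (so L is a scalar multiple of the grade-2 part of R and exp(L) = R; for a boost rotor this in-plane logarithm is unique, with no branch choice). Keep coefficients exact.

The scalar part of R is \cosh{\left(\frac{3}{2} \right)}, which fixes the rapidity magnitude through cosh (cosh is even, so it cannot fix the sign — the bivector part carries that); dividing the bivector part by sinh of the rapidity gives the plane, and L = rapidity * plane, where the joint sign ambiguity of (rapidity, plane) cancels in the product.
Concretely: cosh(rapidity) = \cosh{\left(\frac{3}{2} \right)} gives rapidity = ±\frac{3}{2}, and since rapidity/sinh(rapidity) is even the sign is immaterial: L = (rapidity/sinh(rapidity)) * <R>_2 = (\frac{3}{2 \sinh{\left(\frac{3}{2} \right)}}) * <R>_2.
Answer: \frac{3}{2} e_{13}


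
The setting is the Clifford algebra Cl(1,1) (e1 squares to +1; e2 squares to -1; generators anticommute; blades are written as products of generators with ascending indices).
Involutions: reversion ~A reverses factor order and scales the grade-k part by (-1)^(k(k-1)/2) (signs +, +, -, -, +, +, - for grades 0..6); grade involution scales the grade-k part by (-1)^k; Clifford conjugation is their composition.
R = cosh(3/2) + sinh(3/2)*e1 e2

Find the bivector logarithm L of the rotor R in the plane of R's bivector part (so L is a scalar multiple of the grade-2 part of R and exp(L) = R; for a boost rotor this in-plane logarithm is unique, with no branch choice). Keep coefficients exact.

The scalar part of R is cosh(3/2), giving the rapidity magnitude (cosh is even); the bivector part supplies orientation, its quotient by sinh of the rapidity is the plane, and L = rapidity * plane — unique in that plane, since flipping both signs leaves L unchanged.
Concretely: cosh(rapidity) = cosh(3/2) gives rapidity = ±3/2, and since rapidity/sinh(rapidity) is even the sign is immaterial: L = (rapidity/sinh(rapidity)) * <R>_2 = (3/(2*sinh(3/2))) * <R>_2.
Answer: 3/2*e1 e2


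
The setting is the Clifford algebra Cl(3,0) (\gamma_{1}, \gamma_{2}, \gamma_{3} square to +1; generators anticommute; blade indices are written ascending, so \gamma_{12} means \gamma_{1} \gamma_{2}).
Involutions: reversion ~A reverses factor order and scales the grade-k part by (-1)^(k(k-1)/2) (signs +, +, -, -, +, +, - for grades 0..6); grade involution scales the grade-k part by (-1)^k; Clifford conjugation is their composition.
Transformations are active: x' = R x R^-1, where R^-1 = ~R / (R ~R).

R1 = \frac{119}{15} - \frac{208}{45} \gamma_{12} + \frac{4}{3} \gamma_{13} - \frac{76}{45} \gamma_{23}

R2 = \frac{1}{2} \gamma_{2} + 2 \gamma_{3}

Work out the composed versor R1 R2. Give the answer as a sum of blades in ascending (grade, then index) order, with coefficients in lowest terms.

Distribute over the terms of R2 (each basis-blade product reordered to ascending indices, repeated generators contracted through their squares):
R1 (\frac{1}{2} \gamma_{2}) = -\frac{104}{45} \gamma_{1} + \frac{119}{30} \gamma_{2} + \frac{38}{45} \gamma_{3} - \frac{2}{3} \gamma_{123}
R1 (2 \gamma_{3}) = \frac{8}{3} \gamma_{1} - \frac{152}{45} \gamma_{2} + \frac{238}{15} \gamma_{3} - \frac{416}{45} \gamma_{123}
Summing the partial products and collecting blades:
Answer: \frac{16}{45} \gamma_{1} + \frac{53}{90} \gamma_{2} + \frac{752}{45} \gamma_{3} - \frac{446}{45} \gamma_{123}


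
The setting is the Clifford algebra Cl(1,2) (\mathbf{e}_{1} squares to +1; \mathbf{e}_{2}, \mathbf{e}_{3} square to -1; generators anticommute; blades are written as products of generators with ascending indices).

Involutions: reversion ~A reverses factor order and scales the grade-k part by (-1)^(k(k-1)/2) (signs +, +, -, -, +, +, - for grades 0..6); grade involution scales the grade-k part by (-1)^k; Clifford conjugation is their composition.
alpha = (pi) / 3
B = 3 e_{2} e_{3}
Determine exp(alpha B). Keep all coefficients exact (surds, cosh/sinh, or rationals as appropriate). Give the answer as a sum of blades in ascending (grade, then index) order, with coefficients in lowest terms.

B^2 = (3)^2*(e_{2} e_{3})^2 = 9*(-1) = -9 (a basis 2-blade squares to minus the product of its generators' squares).
B^2 = -9 — a negative square means the series sums to a rotation: l = 3, alpha*l = \pi, so exp(alpha B) = cos(\pi) + (sin(\pi)/3)*B = -1 + (0)*B.
Answer: -1


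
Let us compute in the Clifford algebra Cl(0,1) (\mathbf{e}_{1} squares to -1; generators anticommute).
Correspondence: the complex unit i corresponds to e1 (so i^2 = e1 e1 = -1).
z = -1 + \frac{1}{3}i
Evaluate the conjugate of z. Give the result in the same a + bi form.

In blades: z = -1 + \frac{1}{3} e_{1}.
Conjugation here is Clifford conjugation: the scalar is fixed and the grade-1 and grade-2 blades all flip sign, giving -1 - \frac{1}{3} e_{1}; translating back:
Answer: -1 - \frac{1}{3}i


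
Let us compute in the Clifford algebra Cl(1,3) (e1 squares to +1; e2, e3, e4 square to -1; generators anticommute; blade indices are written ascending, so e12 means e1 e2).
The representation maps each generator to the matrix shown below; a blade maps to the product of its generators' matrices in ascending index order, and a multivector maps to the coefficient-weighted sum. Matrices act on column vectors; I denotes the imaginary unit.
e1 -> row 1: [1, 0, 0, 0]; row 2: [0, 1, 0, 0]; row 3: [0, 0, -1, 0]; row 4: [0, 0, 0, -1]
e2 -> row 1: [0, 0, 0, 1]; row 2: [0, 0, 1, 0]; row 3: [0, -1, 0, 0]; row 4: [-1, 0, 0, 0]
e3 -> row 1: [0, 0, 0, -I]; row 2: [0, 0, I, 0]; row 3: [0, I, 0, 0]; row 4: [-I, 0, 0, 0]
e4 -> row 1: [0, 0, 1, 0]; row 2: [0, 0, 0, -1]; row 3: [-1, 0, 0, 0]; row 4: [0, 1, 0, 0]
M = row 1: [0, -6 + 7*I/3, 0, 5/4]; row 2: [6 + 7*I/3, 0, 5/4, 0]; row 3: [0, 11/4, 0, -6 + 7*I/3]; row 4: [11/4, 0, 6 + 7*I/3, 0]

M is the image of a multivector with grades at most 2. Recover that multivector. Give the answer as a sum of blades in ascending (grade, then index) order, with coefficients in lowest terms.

Method: the blade images are trace-orthogonal — tr(rho(e_A) rho(e_B)^-1) = 4 if A = B and 0 otherwise — and rho(e_A)^-1 = (e_A)^2 * rho(e_A) with (e_A)^2 = +1 or -1, so the coefficient of e_A in the preimage is (e_A)^2 * tr(M rho(e_A))/4.
Nonzero projections over blades of grade <= 2: e2: (e2)^2 = -1, tr(M rho(e2)) = 3, coefficient -3/4; e12: (e12)^2 = +1, tr(M rho(e12)) = 8, coefficient 2; e24: (e24)^2 = -1, tr(M rho(e24)) = 24, coefficient -6; e34: (e34)^2 = -1, tr(M rho(e34)) = 28/3, coefficient -7/3. Every other blade of grade <= 2 projects to 0.
Answer: -3/4*e2 + 2*e12 - 6*e24 - 7/3*e34


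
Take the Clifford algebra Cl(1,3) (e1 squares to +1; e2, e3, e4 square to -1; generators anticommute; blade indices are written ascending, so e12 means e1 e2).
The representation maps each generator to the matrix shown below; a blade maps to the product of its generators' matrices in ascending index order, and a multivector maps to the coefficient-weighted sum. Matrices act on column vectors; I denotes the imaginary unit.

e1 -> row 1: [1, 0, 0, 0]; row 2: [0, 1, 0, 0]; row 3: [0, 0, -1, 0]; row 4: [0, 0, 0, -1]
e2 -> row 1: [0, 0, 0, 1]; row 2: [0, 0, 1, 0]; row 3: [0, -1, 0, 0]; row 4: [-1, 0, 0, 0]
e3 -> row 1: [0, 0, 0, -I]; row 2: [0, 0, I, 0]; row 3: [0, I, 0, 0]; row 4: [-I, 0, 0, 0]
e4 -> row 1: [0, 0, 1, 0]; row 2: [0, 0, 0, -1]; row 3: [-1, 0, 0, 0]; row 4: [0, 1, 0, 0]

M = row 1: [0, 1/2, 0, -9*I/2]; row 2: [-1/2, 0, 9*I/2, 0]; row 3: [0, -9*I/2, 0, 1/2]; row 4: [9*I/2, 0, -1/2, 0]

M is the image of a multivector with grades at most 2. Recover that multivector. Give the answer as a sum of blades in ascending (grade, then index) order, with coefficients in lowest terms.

Method: the blade images are trace-orthogonal — tr(rho(e_A) rho(e_B)^-1) = 4 if A = B and 0 otherwise — and rho(e_A)^-1 = (e_A)^2 * rho(e_A) with (e_A)^2 = +1 or -1, so the coefficient of e_A in the preimage is (e_A)^2 * tr(M rho(e_A))/4.
Nonzero projections over blades of grade <= 2: e13: (e13)^2 = +1, tr(M rho(e13)) = 18, coefficient 9/2; e24: (e24)^2 = -1, tr(M rho(e24)) = -2, coefficient 1/2. Every other blade of grade <= 2 projects to 0.
Answer: 9/2*e13 + 1/2*e24


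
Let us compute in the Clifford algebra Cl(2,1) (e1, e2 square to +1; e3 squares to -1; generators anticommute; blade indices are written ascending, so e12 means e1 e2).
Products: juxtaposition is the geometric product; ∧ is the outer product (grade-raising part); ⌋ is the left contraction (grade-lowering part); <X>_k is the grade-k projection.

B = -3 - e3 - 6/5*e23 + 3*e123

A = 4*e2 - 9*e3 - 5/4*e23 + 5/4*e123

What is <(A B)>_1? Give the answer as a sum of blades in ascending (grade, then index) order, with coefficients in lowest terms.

step 1: -15/4 - 21/4*e1 - 49/20*e2 + 111/5*e3 + 113/4*e12 - 12*e13 - 1/4*e23 - 15/4*e123
step 2: -21/4*e1 - 49/20*e2 + 111/5*e3
Answer: -21/4*e1 - 49/20*e2 + 111/5*e3


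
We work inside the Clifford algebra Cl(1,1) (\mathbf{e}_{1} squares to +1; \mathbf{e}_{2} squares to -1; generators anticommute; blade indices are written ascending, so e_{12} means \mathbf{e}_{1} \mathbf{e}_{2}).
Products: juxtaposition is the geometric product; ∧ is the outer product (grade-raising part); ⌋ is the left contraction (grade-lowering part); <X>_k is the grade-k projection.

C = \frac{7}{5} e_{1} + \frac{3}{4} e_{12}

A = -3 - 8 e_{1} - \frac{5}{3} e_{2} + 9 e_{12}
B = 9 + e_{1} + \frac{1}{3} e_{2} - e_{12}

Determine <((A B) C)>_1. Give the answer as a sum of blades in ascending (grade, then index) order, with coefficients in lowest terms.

step 1: -\frac{391}{9} - \frac{229}{3} e_{1} - 17 e_{2} + 83 e_{12}
step 2: -\frac{2677}{60} - \frac{13243}{180} e_{1} - \frac{3469}{20} e_{2} - \frac{527}{60} e_{12}
step 3: -\frac{13243}{180} e_{1} - \frac{3469}{20} e_{2}
Answer: -\frac{13243}{180} e_{1} - \frac{3469}{20} e_{2}


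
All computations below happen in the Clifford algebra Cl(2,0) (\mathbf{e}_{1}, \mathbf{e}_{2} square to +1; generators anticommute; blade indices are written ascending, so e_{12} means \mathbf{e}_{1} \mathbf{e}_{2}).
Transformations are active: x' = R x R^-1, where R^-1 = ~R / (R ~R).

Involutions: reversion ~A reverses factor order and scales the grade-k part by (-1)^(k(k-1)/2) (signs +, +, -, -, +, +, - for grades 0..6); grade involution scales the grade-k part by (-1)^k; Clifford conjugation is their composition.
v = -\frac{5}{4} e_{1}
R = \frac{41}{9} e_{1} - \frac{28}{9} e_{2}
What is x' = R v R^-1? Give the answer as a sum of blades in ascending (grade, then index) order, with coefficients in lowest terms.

~R = \frac{41}{9} e_{1} - \frac{28}{9} e_{2}, and R ~R = \frac{2465}{81}, so R^-1 = ~R / (\frac{2465}{81}).
R v = -\frac{205}{36} - \frac{35}{9} e_{12}
Answer: -\frac{897}{1972} e_{1} + \frac{574}{493} e_{2}


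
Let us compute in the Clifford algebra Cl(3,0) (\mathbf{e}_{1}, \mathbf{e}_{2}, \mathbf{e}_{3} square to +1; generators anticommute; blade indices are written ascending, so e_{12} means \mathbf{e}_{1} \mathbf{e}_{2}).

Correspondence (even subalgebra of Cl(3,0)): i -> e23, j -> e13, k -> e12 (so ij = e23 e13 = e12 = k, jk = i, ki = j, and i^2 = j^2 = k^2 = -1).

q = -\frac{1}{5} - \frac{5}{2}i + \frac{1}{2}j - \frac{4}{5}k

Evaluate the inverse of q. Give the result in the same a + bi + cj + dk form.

In blades: q = -\frac{1}{5} - \frac{4}{5} e_{12} + \frac{1}{2} e_{13} - \frac{5}{2} e_{23}.
With qbar = -\frac{1}{5} + \frac{4}{5} e_{12} - \frac{1}{2} e_{13} + \frac{5}{2} e_{23} (scalar fixed, mapped units negated), q qbar = \frac{359}{50} (the sum of squared coefficients), so q^-1 = qbar / (\frac{359}{50}) = -\frac{10}{359} + \frac{40}{359} e_{12} - \frac{25}{359} e_{13} + \frac{125}{359} e_{23}; translating back:
Answer: -\frac{10}{359} + \frac{125}{359}i - \frac{25}{359}j + \frac{40}{359}k


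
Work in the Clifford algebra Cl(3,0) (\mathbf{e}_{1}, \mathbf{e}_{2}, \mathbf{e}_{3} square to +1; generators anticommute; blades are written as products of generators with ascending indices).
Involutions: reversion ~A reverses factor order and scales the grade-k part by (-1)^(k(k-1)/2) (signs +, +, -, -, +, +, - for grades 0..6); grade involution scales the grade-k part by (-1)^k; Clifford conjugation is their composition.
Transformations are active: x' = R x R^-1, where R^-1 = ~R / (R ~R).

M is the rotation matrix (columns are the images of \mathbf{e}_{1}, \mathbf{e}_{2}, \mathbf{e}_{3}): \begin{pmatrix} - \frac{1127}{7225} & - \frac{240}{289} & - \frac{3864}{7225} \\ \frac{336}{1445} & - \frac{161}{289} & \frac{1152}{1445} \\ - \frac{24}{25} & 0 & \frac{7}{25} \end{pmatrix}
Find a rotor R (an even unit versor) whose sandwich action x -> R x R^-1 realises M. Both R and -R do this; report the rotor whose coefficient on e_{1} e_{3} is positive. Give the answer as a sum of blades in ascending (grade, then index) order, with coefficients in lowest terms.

Method: write R = a + b12*e_{1} e_{2} + b13*e_{1} e_{3} + b23*e_{2} e_{3} with a^2 + b12^2 + b13^2 + b23^2 = 1 (so R^-1 = ~R). Expanding the columns R e_j ~R gives tr M = 4a^2 - 1 and, from the antisymmetric part, M21 - M12 = -4a*b12, M13 - M31 = 4a*b13, M32 - M23 = -4a*b23.
Here tr M = -\frac{3129}{7225}, so a^2 = (1 + tr M)/4 = \frac{1024}{7225} and a = ±\frac{32}{85}. Taking a = \frac{32}{85}: M21 - M12 = \frac{1536}{1445}, M13 - M31 = \frac{3072}{7225}, M32 - M23 = -\frac{1152}{1445}, giving b12 = -\frac{12}{17}, b13 = \frac{24}{85}, b23 = \frac{9}{17}, i.e. R = \frac{32}{85} - \frac{12}{17} e_{1} e_{2} + \frac{24}{85} e_{1} e_{3} + \frac{9}{17} e_{2} e_{3}.
Its e_{1} e_{3} coefficient is already positive.
Answer: \frac{32}{85} - \frac{12}{17} e_{1} e_{2} + \frac{24}{85} e_{1} e_{3} + \frac{9}{17} e_{2} e_{3}. Key observation: the double cover Spin(3) -> SO(3) sends R and -R to the same matrix (trace -\frac{3129}{7225} here), so the stated sign of the e_{1} e_{3} coefficient is what selects one sheet.


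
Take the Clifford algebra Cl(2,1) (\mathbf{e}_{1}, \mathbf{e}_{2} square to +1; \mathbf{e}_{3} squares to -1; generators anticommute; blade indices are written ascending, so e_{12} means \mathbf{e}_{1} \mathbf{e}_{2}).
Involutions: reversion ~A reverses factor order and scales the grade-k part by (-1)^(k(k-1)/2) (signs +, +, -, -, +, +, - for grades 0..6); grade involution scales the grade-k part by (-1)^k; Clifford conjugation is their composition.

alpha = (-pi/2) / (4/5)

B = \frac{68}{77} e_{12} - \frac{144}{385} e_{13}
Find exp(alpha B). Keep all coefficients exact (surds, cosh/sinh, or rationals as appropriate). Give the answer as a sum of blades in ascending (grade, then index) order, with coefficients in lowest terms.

B^2 term by term: the squares give (\frac{68}{77})^2*(e_{12})^2 + (-\frac{144}{385})^2*(e_{13})^2 = \frac{4624}{5929}*(-1) + \frac{20736}{148225}*(+1) = -\frac{16}{25} (each basis 2-blade squares to minus the product of its generators' squares); cross terms between blades sharing an index anticommute and cancel. So B^2 = -\frac{16}{25}.
B^2 = -\frac{16}{25} — B^2 < 0, so the exponential closes trigonometrically: l = \frac{4}{5}, alpha*l = - \frac{\pi}{2}, so exp(alpha B) = cos(- \frac{\pi}{2}) + (sin(- \frac{\pi}{2})/(\frac{4}{5}))*B = 0 + (- \frac{5}{4})*B.
Answer: - \frac{85}{77} e_{12} + \frac{36}{77} e_{13}


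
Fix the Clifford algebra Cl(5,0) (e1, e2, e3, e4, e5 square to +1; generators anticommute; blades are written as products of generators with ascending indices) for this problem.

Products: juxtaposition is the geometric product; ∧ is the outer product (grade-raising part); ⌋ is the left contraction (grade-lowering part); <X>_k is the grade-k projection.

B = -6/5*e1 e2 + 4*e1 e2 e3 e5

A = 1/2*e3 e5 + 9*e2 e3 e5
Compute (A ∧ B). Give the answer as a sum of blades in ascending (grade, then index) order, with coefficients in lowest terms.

step 1: -3/5*e1 e2 e3 e5
Answer: -3/5*e1 e2 e3 e5


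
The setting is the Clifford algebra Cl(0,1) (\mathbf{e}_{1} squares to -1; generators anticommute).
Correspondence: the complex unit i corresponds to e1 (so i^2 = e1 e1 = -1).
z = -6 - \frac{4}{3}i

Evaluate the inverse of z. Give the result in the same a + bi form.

In blades: z = -6 - \frac{4}{3} e_{1}.
With qbar = -6 + \frac{4}{3} e_{1} (scalar fixed, mapped units negated), z qbar = \frac{340}{9} (the sum of squared coefficients), so z^-1 = qbar / (\frac{340}{9}) = -\frac{27}{170} + \frac{3}{85} e_{1}; translating back:
Answer: -\frac{27}{170} + \frac{3}{85}i


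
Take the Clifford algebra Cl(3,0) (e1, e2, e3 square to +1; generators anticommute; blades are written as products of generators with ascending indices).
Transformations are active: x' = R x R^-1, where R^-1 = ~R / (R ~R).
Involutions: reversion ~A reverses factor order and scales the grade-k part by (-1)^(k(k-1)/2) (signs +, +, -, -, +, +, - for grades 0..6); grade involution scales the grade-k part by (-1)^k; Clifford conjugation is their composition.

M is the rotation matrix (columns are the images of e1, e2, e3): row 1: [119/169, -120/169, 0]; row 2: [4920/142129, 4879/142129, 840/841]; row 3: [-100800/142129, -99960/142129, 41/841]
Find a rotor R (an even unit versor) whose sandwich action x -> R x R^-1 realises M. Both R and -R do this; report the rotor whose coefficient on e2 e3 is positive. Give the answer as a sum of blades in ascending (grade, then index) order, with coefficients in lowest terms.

Method: write R = a + b12*e1 e2 + b13*e1 e3 + b23*e2 e3 with a^2 + b12^2 + b13^2 + b23^2 = 1 (so R^-1 = ~R). Expanding the columns R e_j ~R gives tr M = 4a^2 - 1 and, from the antisymmetric part, M21 - M12 = -4a*b12, M13 - M31 = 4a*b13, M32 - M23 = -4a*b23.
Here tr M = 111887/142129, so a^2 = (1 + tr M)/4 = 63504/142129 and a = ±252/377. Taking a = 252/377: M21 - M12 = 105840/142129, M13 - M31 = 100800/142129, M32 - M23 = -241920/142129, giving b12 = -105/377, b13 = 100/377, b23 = 240/377, i.e. R = 252/377 - 105/377*e1 e2 + 100/377*e1 e3 + 240/377*e2 e3.
Its e2 e3 coefficient is already positive.
Answer: 252/377 - 105/377*e1 e2 + 100/377*e1 e3 + 240/377*e2 e3. Recall the cover is two-to-one: with M of trace 111887/142129, both preimages act alike, and the stated e2 e3 sign chooses the sheet.


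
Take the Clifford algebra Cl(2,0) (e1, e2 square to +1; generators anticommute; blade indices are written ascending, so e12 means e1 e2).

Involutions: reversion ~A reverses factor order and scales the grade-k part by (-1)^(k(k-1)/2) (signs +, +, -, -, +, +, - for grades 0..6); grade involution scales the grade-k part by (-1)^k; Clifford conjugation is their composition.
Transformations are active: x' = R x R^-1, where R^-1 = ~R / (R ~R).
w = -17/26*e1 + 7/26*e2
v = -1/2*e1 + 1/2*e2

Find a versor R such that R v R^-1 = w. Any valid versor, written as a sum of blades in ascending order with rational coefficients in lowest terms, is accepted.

Sketch: the shared square 1/2 makes R = v + w = -15/13*e1 + 10/13*e2 the natural versor; its sandwich fixes that direction, negates (v - w)/2, and sends v to w.
Answer: -15/13*e1 + 10/13*e2


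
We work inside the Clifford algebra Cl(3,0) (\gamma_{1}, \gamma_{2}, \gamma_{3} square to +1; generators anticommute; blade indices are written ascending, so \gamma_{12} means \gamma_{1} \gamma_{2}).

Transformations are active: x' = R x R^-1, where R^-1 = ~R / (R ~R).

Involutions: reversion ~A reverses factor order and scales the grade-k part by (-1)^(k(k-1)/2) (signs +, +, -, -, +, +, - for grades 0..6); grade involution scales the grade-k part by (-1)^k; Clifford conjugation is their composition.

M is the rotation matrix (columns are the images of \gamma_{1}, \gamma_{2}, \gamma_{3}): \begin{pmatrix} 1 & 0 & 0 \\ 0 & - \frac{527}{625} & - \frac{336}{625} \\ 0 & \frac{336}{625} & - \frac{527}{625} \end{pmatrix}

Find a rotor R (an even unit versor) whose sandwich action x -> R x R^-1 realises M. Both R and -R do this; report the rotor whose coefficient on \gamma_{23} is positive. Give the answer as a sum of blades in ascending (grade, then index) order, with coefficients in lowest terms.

Method: write R = a + b12*\gamma_{12} + b13*\gamma_{13} + b23*\gamma_{23} with a^2 + b12^2 + b13^2 + b23^2 = 1 (so R^-1 = ~R). Expanding the columns R e_j ~R gives tr M = 4a^2 - 1 and, from the antisymmetric part, M21 - M12 = -4a*b12, M13 - M31 = 4a*b13, M32 - M23 = -4a*b23.
Here tr M = -\frac{429}{625}, so a^2 = (1 + tr M)/4 = \frac{49}{625} and a = ±\frac{7}{25}. Taking a = \frac{7}{25}: M21 - M12 = 0, M13 - M31 = 0, M32 - M23 = \frac{672}{625}, giving b12 = 0, b13 = 0, b23 = -\frac{24}{25}, i.e. R = \frac{7}{25} - \frac{24}{25} \gamma_{23}.
Its \gamma_{23} coefficient is negative, so report the other preimage -R.
Answer: -\frac{7}{25} + \frac{24}{25} \gamma_{23}. Key observation: the double cover Spin(3) -> SO(3) sends R and -R to the same matrix (trace -\frac{429}{625} here), so the stated sign of the \gamma_{23} coefficient is what selects one sheet.


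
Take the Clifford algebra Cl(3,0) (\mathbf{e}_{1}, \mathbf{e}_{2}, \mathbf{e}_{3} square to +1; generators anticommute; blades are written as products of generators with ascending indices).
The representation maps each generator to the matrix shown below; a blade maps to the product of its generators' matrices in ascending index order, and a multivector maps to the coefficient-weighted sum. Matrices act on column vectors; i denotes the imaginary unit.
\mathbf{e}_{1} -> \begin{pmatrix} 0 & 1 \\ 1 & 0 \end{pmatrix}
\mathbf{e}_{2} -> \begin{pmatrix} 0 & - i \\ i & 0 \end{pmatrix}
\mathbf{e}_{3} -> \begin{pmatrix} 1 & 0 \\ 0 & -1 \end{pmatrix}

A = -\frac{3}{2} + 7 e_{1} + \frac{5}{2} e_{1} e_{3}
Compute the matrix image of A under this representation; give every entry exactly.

Bivector images (products of the table entries): rho(e_{1} e_{3}) = rho(\mathbf{e}_{1})rho(\mathbf{e}_{3}) = \begin{pmatrix} 0 & -1 \\ 1 & 0 \end{pmatrix}.
M = (-\frac{3}{2})*1 + (7)*rho(e_{1}) + (\frac{5}{2})*rho(e_{1} e_{3}), summed entrywise (1 is the identity matrix):
Answer: \begin{pmatrix} - \frac{3}{2} & \frac{9}{2} \\ \frac{19}{2} & - \frac{3}{2} \end{pmatrix}


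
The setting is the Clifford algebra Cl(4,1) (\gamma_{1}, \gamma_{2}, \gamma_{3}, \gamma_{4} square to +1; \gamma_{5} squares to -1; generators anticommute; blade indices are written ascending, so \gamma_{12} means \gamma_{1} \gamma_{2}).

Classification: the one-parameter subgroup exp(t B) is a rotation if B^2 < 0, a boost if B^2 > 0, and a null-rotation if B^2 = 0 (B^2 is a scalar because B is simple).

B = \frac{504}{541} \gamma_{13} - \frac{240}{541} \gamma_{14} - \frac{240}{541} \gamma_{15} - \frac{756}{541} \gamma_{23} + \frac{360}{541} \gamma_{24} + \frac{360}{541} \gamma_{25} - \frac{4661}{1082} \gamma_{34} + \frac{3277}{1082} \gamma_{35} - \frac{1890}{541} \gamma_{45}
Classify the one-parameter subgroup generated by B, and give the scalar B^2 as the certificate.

B^2 term by term: the squares give (\frac{504}{541})^2*(\gamma_{13})^2 + (-\frac{240}{541})^2*(\gamma_{14})^2 + (-\frac{240}{541})^2*(\gamma_{15})^2 + (-\frac{756}{541})^2*(\gamma_{23})^2 + (\frac{360}{541})^2*(\gamma_{24})^2 + (\frac{360}{541})^2*(\gamma_{25})^2 + (-\frac{4661}{1082})^2*(\gamma_{34})^2 + (\frac{3277}{1082})^2*(\gamma_{35})^2 + (-\frac{1890}{541})^2*(\gamma_{45})^2 = \frac{254016}{292681}*(-1) + \frac{57600}{292681}*(-1) + \frac{57600}{292681}*(+1) + \frac{571536}{292681}*(-1) + \frac{129600}{292681}*(-1) + \frac{129600}{292681}*(+1) + \frac{21724921}{1170724}*(-1) + \frac{10738729}{1170724}*(+1) + \frac{3572100}{292681}*(+1) = 0 (each basis 2-blade squares to minus the product of its generators' squares); cross terms between blades sharing an index anticommute and cancel; the commuting (index-disjoint) pairs give grade-4 terms 2*c*c'*(blade product), which cancel blade by blade — \gamma_{1234}: -\frac{362880}{292681} + \frac{362880}{292681} = 0; \gamma_{1235}: -\frac{362880}{292681} + \frac{362880}{292681} = 0; \gamma_{1245}: \frac{172800}{292681} - \frac{172800}{292681} = 0; \gamma_{1345}: -\frac{1905120}{292681} + \frac{786480}{292681} + \frac{1118640}{292681} = 0; \gamma_{2345}: \frac{2857680}{292681} - \frac{1179720}{292681} - \frac{1677960}{292681} = 0 — confirming B is simple. So B^2 = 0.
Answer: null-rotation, certificate B^2 = 0. Because 0 is invariant under every versor sandwich, the classification follows from its sign alone.
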